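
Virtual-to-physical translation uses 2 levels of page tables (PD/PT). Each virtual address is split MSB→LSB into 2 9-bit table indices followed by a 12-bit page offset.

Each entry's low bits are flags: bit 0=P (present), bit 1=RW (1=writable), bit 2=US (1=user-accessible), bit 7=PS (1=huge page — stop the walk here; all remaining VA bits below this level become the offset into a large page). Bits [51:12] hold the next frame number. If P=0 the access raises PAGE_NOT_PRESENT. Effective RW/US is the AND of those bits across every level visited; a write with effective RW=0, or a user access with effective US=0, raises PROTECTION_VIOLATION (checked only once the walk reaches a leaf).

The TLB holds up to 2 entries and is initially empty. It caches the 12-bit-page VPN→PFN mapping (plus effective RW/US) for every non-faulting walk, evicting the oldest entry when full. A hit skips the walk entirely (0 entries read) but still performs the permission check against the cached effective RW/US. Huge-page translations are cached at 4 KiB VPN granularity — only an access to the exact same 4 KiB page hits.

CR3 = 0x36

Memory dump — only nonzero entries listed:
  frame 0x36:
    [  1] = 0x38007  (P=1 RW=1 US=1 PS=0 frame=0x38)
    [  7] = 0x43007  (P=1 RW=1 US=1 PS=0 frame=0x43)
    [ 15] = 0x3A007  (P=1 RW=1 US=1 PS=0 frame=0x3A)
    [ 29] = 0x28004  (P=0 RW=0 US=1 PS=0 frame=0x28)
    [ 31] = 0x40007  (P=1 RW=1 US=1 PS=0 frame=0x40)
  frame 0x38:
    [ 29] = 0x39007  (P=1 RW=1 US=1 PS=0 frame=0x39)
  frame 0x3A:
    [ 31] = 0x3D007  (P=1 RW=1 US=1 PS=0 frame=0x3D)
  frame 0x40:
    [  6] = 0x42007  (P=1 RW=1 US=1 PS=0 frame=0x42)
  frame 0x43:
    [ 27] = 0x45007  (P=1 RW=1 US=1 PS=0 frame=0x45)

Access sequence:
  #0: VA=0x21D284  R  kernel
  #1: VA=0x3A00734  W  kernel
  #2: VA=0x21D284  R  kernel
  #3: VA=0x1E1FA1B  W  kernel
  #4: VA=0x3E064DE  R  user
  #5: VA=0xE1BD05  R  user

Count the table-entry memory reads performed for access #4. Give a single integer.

Walk each access:
#0 VA=0x21D284 (r,kernel):
  [0] read 0x36 idx=1: raw=0x38007 flags P=1 W=1 U=1 S=0
  [1] read 0x38 idx=29: raw=0x39007 flags P=1 W=1 U=1 S=0
  ⇒ phys 0x39284  [2 reads]
#1 VA=0x3A00734 (w,kernel):
  [0] read 0x36 idx=29: raw=0x28004 flags P=0 W=0 U=1 S=0
  → PAGE_NOT_PRESENT  (1 entries read)
#2 VA=0x21D284 (r,kernel):
  TLB hit vpn=0x21D → PA=0x39284
#3 VA=0x1E1FA1B (w,kernel):
  [0] read 0x36 idx=15: raw=0x3A007 flags P=1 W=1 U=1 S=0
  [1] read 0x3A idx=31: raw=0x3D007 flags P=1 W=1 U=1 S=0
  ⇒ phys 0x3DA1B  [2 reads]
#4 VA=0x3E064DE (r,user):
  [0] read 0x36 idx=31: raw=0x40007 flags P=1 W=1 U=1 S=0
  [1] read 0x40 idx=6: raw=0x42007 flags P=1 W=1 U=1 S=0
  ⇒ phys 0x424DE  [2 reads]
#5 VA=0xE1BD05 (r,user):
  [0] read 0x36 idx=7: raw=0x43007 flags P=1 W=1 U=1 S=0
  [1] read 0x43 idx=27: raw=0x45007 flags P=1 W=1 U=1 S=0
  ⇒ phys 0x45D05  [2 reads]

Entries read for #4: 2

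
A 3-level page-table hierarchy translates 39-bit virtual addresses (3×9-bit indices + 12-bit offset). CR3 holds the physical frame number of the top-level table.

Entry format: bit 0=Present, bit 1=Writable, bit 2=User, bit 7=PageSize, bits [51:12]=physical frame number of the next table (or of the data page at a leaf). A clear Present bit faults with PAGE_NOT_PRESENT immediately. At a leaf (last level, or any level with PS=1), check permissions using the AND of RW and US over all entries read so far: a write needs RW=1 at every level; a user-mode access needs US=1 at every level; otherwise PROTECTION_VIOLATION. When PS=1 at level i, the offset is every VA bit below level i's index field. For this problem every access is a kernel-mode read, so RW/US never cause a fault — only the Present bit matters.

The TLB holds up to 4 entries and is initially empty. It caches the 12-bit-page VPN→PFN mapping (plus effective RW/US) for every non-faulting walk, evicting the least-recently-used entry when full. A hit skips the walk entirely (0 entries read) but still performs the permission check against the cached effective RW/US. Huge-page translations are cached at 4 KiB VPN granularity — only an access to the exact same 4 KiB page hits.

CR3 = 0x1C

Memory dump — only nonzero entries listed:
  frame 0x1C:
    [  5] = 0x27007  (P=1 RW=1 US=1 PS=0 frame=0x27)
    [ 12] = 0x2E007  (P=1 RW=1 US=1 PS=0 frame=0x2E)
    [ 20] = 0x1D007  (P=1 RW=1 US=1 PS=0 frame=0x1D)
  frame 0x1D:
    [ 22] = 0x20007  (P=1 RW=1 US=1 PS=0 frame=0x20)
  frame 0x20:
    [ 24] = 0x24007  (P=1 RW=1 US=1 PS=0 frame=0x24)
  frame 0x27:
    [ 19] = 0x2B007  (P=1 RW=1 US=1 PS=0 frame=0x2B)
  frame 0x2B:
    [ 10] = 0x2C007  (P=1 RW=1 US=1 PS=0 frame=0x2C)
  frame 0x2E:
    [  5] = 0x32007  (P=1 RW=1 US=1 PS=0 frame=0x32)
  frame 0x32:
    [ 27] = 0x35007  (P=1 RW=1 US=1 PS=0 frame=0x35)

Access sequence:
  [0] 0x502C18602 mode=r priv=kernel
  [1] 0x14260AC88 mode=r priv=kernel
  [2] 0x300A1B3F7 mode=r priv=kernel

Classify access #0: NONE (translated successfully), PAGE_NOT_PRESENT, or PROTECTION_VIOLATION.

Walk each access:
#0 VA=0x502C18602 (r,kernel):
  L0: frame=0x1C idx=20 entry=0x1D007 [P=1 RW=1 US=1 PS=0]
  L1: frame=0x1D idx=22 entry=0x20007 [P=1 RW=1 US=1 PS=0]
  L2: frame=0x20 idx=24 entry=0x24007 [P=1 RW=1 US=1 PS=0]
  ⇒ phys 0x24602  [3 reads]
#1 VA=0x14260AC88 (r,kernel):
  L0: frame=0x1C idx=5 entry=0x27007 [P=1 RW=1 US=1 PS=0]
  L1: frame=0x27 idx=19 entry=0x2B007 [P=1 RW=1 US=1 PS=0]
  L2: frame=0x2B idx=10 entry=0x2C007 [P=1 RW=1 US=1 PS=0]
  ⇒ phys 0x2CC88  [3 reads]
#2 VA=0x300A1B3F7 (r,kernel):
  L0: frame=0x1C idx=12 entry=0x2E007 [P=1 RW=1 US=1 PS=0]
  L1: frame=0x2E idx=5 entry=0x32007 [P=1 RW=1 US=1 PS=0]
  L2: frame=0x32 idx=27 entry=0x35007 [P=1 RW=1 US=1 PS=0]
  ⇒ phys 0x353F7  [3 reads]

Access #0 fault: NONE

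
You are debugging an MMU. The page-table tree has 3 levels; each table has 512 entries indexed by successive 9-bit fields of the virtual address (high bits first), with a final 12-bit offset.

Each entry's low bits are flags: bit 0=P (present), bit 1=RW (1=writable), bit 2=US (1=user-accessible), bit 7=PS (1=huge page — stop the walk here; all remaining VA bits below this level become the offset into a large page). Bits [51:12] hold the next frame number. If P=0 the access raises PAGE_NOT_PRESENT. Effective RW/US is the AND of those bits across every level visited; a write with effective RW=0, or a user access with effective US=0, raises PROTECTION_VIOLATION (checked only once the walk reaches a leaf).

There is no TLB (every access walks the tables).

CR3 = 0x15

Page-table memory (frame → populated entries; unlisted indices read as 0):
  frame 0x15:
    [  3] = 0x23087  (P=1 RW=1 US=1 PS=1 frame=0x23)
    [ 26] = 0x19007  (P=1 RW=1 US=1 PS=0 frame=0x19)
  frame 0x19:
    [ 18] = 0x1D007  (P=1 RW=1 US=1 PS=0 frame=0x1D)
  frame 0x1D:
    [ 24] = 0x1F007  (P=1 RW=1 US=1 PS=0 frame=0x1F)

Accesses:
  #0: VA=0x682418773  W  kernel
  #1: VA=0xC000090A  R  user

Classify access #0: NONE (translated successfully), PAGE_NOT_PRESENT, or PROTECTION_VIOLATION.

Trace:
#0 VA=0x682418773 (w,kernel):
  L0 @0x15[26] → 0x19007  P=1,RW=1,US=1,PS=0
  L1 @0x19[18] → 0x1D007  P=1,RW=1,US=1,PS=0
  L2 @0x1D[24] → 0x1F007  P=1,RW=1,US=1,PS=0
  → PA=0x1F773  (3 entries read)
#1 VA=0xC000090A (r,user):
  L0 @0x15[3] → 0x23087  P=1,RW=1,US=1,PS=1
  → PA=0x2390A (huge @L0)  (1 entries read)

Access #0 fault: NONE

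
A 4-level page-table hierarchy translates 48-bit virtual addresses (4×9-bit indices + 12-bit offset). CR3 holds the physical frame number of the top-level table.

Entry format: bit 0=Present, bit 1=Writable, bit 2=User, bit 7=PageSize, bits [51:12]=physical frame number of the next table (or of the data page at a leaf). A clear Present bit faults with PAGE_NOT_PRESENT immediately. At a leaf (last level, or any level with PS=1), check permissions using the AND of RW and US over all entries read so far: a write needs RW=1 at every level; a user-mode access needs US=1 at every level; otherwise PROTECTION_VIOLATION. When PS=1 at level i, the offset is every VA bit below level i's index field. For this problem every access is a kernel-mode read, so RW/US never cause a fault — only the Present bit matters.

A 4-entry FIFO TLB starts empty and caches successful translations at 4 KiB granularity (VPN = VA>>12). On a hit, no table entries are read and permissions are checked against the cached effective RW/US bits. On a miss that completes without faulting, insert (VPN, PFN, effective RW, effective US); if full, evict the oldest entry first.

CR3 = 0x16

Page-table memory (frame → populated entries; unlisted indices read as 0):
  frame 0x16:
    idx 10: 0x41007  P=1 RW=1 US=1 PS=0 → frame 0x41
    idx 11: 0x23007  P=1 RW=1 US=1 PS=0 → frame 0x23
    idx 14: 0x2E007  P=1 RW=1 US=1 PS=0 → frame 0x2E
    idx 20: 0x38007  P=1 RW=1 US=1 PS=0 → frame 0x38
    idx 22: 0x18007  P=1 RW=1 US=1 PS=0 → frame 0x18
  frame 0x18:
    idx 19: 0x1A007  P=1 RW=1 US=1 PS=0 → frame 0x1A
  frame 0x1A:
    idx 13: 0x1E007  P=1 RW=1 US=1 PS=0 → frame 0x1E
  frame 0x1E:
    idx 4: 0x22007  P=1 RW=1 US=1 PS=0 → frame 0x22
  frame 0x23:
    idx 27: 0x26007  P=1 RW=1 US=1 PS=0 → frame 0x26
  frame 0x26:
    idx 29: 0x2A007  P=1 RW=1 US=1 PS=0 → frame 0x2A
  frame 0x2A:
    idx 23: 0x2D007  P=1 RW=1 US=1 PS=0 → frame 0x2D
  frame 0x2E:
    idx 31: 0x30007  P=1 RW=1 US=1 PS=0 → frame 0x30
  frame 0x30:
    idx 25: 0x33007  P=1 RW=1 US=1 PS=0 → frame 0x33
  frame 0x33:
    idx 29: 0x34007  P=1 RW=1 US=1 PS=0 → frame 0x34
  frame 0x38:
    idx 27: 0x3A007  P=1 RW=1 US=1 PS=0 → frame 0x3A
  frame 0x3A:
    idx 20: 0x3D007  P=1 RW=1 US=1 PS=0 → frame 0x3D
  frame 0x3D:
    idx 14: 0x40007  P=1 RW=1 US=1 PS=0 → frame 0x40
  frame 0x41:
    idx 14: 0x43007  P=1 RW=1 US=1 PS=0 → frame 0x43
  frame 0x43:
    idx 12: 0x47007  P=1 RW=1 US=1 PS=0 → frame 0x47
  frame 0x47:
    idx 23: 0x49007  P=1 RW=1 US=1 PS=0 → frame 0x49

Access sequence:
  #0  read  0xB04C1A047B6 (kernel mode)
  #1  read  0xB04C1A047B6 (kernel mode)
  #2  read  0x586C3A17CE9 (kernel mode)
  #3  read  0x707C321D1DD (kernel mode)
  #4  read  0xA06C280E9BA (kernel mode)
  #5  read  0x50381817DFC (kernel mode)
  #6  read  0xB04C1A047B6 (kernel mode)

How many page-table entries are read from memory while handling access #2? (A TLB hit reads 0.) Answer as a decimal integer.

Per-access translation:
#0 VA=0xB04C1A047B6 (r,kernel):
  [0] read 0x16 idx=22: raw=0x18007 flags P=1 W=1 U=1 S=0
  [1] read 0x18 idx=19: raw=0x1A007 flags P=1 W=1 U=1 S=0
  [2] read 0x1A idx=13: raw=0x1E007 flags P=1 W=1 U=1 S=0
  [3] read 0x1E idx=4: raw=0x22007 flags P=1 W=1 U=1 S=0
  ✓ 0x227B6  — 4 lookups
#1 VA=0xB04C1A047B6 (r,kernel):
  TLB hit vpn=0xB04C1A04 → PA=0x227B6
#2 VA=0x586C3A17CE9 (r,kernel):
  [0] read 0x16 idx=11: raw=0x23007 flags P=1 W=1 U=1 S=0
  [1] read 0x23 idx=27: raw=0x26007 flags P=1 W=1 U=1 S=0
  [2] read 0x26 idx=29: raw=0x2A007 flags P=1 W=1 U=1 S=0
  [3] read 0x2A idx=23: raw=0x2D007 flags P=1 W=1 U=1 S=0
  ✓ 0x2DCE9  — 4 lookups
#3 VA=0x707C321D1DD (r,kernel):
  [0] read 0x16 idx=14: raw=0x2E007 flags P=1 W=1 U=1 S=0
  [1] read 0x2E idx=31: raw=0x30007 flags P=1 W=1 U=1 S=0
  [2] read 0x30 idx=25: raw=0x33007 flags P=1 W=1 U=1 S=0
  [3] read 0x33 idx=29: raw=0x34007 flags P=1 W=1 U=1 S=0
  ✓ 0x341DD  — 4 lookups
#4 VA=0xA06C280E9BA (r,kernel):
  [0] read 0x16 idx=20: raw=0x38007 flags P=1 W=1 U=1 S=0
  [1] read 0x38 idx=27: raw=0x3A007 flags P=1 W=1 U=1 S=0
  [2] read 0x3A idx=20: raw=0x3D007 flags P=1 W=1 U=1 S=0
  [3] read 0x3D idx=14: raw=0x40007 flags P=1 W=1 U=1 S=0
  ✓ 0x409BA  — 4 lookups
#5 VA=0x50381817DFC (r,kernel):
  [0] read 0x16 idx=10: raw=0x41007 flags P=1 W=1 U=1 S=0
  [1] read 0x41 idx=14: raw=0x43007 flags P=1 W=1 U=1 S=0
  [2] read 0x43 idx=12: raw=0x47007 flags P=1 W=1 U=1 S=0
  [3] read 0x47 idx=23: raw=0x49007 flags P=1 W=1 U=1 S=0
  ✓ 0x49DFC  — 4 lookups
#6 VA=0xB04C1A047B6 (r,kernel):
  [0] read 0x16 idx=22: raw=0x18007 flags P=1 W=1 U=1 S=0
  [1] read 0x18 idx=19: raw=0x1A007 flags P=1 W=1 U=1 S=0
  [2] read 0x1A idx=13: raw=0x1E007 flags P=1 W=1 U=1 S=0
  [3] read 0x1E idx=4: raw=0x22007 flags P=1 W=1 U=1 S=0
  ✓ 0x227B6  — 4 lookups

Entries read for #2: 4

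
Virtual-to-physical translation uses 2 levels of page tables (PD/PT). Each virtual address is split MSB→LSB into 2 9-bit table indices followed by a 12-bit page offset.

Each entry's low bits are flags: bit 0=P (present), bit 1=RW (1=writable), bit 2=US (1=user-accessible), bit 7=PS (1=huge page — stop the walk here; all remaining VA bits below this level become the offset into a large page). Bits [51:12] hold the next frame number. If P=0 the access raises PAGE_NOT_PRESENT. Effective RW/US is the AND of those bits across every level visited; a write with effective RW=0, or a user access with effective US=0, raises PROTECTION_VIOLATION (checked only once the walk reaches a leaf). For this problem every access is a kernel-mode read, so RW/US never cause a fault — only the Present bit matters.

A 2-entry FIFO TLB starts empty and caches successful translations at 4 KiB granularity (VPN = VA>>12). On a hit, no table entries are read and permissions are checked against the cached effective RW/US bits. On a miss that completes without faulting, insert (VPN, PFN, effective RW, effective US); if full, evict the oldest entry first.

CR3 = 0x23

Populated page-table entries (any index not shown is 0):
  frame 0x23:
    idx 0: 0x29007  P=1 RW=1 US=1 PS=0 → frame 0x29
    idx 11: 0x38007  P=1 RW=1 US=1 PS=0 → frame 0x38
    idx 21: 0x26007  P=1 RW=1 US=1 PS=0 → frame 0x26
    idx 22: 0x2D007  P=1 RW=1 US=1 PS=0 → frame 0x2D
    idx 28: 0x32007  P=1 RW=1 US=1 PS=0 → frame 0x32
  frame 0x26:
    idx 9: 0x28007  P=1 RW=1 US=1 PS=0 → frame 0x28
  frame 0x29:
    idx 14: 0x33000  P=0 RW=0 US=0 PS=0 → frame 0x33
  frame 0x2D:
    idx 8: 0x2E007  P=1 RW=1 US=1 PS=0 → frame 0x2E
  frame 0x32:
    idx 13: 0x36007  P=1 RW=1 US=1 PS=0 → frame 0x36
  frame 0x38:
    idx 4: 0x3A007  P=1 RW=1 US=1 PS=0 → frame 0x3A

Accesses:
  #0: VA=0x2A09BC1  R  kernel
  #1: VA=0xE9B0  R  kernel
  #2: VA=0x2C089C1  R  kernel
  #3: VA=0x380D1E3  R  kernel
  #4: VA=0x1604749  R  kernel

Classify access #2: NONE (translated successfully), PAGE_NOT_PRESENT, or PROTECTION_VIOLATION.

Walk each access:
#0 VA=0x2A09BC1 (r,kernel):
  L0: frame=0x23 idx=21 entry=0x26007 [P=1 RW=1 US=1 PS=0]
  L1: frame=0x26 idx=9 entry=0x28007 [P=1 RW=1 US=1 PS=0]
  → PA=0x28BC1  (2 entries read)
#1 VA=0xE9B0 (r,kernel):
  L0: frame=0x23 idx=0 entry=0x29007 [P=1 RW=1 US=1 PS=0]
  L1: frame=0x29 idx=14 entry=0x33000 [P=0 RW=0 US=0 PS=0]
  ✗ PAGE_NOT_PRESENT  [2 reads]
#2 VA=0x2C089C1 (r,kernel):
  L0: frame=0x23 idx=22 entry=0x2D007 [P=1 RW=1 US=1 PS=0]
  L1: frame=0x2D idx=8 entry=0x2E007 [P=1 RW=1 US=1 PS=0]
  → PA=0x2E9C1  (2 entries read)
#3 VA=0x380D1E3 (r,kernel):
  L0: frame=0x23 idx=28 entry=0x32007 [P=1 RW=1 US=1 PS=0]
  L1: frame=0x32 idx=13 entry=0x36007 [P=1 RW=1 US=1 PS=0]
  → PA=0x361E3  (2 entries read)
#4 VA=0x1604749 (r,kernel):
  L0: frame=0x23 idx=11 entry=0x38007 [P=1 RW=1 US=1 PS=0]
  L1: frame=0x38 idx=4 entry=0x3A007 [P=1 RW=1 US=1 PS=0]
  → PA=0x3A749  (2 entries read)

Access #2 fault: NONE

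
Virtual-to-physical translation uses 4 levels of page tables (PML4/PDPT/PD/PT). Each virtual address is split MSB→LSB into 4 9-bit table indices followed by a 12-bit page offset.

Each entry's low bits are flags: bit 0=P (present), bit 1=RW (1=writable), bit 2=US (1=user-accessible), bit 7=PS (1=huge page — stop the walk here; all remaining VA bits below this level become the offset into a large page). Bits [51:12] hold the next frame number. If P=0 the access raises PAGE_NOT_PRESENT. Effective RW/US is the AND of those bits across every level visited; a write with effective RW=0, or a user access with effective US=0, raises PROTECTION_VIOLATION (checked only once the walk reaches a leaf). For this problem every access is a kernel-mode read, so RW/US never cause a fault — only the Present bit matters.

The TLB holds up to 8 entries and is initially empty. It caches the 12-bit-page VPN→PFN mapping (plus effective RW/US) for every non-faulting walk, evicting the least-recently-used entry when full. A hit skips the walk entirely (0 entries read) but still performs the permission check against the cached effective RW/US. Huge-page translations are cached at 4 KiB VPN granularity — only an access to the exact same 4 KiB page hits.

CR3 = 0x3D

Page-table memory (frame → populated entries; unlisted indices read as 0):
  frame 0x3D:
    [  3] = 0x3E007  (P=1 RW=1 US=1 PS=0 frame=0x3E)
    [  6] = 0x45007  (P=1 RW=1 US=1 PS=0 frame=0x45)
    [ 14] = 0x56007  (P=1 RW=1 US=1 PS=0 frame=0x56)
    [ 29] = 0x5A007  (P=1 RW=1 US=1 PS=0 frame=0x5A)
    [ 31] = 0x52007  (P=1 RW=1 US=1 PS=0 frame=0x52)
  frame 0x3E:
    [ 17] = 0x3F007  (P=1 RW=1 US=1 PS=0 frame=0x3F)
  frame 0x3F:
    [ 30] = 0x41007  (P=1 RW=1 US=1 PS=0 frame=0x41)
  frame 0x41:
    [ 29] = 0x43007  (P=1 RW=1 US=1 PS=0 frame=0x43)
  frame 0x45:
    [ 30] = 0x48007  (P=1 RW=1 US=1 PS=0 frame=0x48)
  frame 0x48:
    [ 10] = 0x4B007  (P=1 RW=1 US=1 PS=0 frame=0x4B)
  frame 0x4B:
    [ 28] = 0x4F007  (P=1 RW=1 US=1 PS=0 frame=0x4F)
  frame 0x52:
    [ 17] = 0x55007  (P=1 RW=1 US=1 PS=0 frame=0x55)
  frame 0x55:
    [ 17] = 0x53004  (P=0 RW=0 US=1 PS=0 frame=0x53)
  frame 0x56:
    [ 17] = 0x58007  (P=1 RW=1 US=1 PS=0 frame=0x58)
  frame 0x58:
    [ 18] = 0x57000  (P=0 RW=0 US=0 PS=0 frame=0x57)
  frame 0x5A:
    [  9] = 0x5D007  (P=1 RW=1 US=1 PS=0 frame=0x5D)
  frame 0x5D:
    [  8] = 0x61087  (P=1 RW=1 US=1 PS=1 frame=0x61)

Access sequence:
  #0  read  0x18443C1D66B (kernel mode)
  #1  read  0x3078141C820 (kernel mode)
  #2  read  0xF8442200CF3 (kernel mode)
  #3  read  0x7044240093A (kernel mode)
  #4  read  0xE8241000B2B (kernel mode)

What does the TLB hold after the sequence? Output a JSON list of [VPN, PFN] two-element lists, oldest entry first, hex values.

Walk each access:
#0 VA=0x18443C1D66B (r,kernel):
  L0 @0x3D[3] → 0x3E007  P=1,RW=1,US=1,PS=0
  L1 @0x3E[17] → 0x3F007  P=1,RW=1,US=1,PS=0
  L2 @0x3F[30] → 0x41007  P=1,RW=1,US=1,PS=0
  L3 @0x41[29] → 0x43007  P=1,RW=1,US=1,PS=0
  → PA=0x4366B  (4 entries read)
#1 VA=0x3078141C820 (r,kernel):
  L0 @0x3D[6] → 0x45007  P=1,RW=1,US=1,PS=0
  L1 @0x45[30] → 0x48007  P=1,RW=1,US=1,PS=0
  L2 @0x48[10] → 0x4B007  P=1,RW=1,US=1,PS=0
  L3 @0x4B[28] → 0x4F007  P=1,RW=1,US=1,PS=0
  → PA=0x4F820  (4 entries read)
#2 VA=0xF8442200CF3 (r,kernel):
  L0 @0x3D[31] → 0x52007  P=1,RW=1,US=1,PS=0
  L1 @0x52[17] → 0x55007  P=1,RW=1,US=1,PS=0
  L2 @0x55[17] → 0x53004  P=0,RW=0,US=1,PS=0
  ✗ PAGE_NOT_PRESENT  [3 reads]
#3 VA=0x7044240093A (r,kernel):
  L0 @0x3D[14] → 0x56007  P=1,RW=1,US=1,PS=0
  L1 @0x56[17] → 0x58007  P=1,RW=1,US=1,PS=0
  L2 @0x58[18] → 0x57000  P=0,RW=0,US=0,PS=0
  ✗ PAGE_NOT_PRESENT  [3 reads]
#4 VA=0xE8241000B2B (r,kernel):
  L0 @0x3D[29] → 0x5A007  P=1,RW=1,US=1,PS=0
  L1 @0x5A[9] → 0x5D007  P=1,RW=1,US=1,PS=0
  L2 @0x5D[8] → 0x61087  P=1,RW=1,US=1,PS=1
  → PA=0x61B2B (huge @L2)  (3 entries read)

TLB: [["0x18443C1D", "0x43"], ["0x3078141C", "0x4F"], ["0xE8241000", "0x61"]]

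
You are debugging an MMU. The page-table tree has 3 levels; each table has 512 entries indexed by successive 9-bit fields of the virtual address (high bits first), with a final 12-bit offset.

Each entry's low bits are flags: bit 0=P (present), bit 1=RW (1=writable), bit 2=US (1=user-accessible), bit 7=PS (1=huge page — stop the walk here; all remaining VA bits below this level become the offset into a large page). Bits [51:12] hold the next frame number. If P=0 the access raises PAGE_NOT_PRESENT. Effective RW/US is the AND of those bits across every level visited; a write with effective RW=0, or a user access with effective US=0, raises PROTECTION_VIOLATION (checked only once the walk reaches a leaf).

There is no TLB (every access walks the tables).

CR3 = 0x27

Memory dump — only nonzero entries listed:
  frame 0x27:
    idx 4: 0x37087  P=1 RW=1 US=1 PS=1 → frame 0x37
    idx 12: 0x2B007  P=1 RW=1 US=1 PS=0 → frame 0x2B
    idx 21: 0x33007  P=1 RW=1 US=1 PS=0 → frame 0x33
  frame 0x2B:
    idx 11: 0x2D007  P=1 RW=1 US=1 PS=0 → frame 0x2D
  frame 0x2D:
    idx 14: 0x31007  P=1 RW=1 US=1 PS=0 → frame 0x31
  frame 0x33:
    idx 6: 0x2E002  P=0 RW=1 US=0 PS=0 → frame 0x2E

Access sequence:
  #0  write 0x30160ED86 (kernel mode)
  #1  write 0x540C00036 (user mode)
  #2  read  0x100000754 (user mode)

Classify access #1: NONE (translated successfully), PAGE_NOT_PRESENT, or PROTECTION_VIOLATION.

Trace:
#0 VA=0x30160ED86 (w,kernel):
  lvl0: tbl 0x27, slot 12 ⇒ 0x2B007 (P1/RW1/US1/PS0)
  lvl1: tbl 0x2B, slot 11 ⇒ 0x2D007 (P1/RW1/US1/PS0)
  lvl2: tbl 0x2D, slot 14 ⇒ 0x31007 (P1/RW1/US1/PS0)
  ✓ 0x31D86  — 3 lookups
#1 VA=0x540C00036 (w,user):
  lvl0: tbl 0x27, slot 21 ⇒ 0x33007 (P1/RW1/US1/PS0)
  lvl1: tbl 0x33, slot 6 ⇒ 0x2E002 (P0/RW1/US0/PS0)
  → PAGE_NOT_PRESENT  (2 entries read)
#2 VA=0x100000754 (r,user):
  lvl0: tbl 0x27, slot 4 ⇒ 0x37087 (P1/RW1/US1/PS1)
  ✓ 0x37754 (huge @L0)  — 1 lookups

Access #1 fault: PAGE_NOT_PRESENT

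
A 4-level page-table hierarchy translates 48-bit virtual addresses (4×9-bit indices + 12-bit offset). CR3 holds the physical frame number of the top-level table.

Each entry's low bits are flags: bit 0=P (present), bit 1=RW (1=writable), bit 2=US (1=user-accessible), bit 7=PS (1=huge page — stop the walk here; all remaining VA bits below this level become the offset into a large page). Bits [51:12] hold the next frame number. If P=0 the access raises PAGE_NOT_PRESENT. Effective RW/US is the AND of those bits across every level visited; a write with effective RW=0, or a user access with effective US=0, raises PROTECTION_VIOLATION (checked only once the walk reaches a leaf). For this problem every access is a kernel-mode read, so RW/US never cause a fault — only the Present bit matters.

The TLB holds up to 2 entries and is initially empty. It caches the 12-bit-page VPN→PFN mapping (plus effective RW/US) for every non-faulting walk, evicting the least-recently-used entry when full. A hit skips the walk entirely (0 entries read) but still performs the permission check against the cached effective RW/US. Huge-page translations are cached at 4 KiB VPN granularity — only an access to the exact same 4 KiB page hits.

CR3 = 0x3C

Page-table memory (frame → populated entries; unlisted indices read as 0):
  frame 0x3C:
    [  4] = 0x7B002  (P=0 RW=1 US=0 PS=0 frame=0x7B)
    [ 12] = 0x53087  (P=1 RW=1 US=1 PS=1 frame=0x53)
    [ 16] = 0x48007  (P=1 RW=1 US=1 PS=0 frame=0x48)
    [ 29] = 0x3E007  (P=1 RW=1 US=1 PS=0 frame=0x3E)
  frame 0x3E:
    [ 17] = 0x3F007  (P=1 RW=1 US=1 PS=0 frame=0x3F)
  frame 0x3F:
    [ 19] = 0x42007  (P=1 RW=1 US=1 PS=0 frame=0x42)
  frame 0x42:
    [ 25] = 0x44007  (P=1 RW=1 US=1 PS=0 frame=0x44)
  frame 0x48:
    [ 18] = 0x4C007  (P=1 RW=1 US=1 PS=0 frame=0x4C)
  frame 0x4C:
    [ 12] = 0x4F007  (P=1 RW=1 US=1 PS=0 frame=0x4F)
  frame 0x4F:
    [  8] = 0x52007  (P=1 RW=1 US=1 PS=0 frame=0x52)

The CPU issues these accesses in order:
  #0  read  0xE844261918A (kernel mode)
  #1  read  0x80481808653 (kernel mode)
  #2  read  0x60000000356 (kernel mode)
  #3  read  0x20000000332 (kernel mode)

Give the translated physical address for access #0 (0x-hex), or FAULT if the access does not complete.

Trace:
#0 VA=0xE844261918A (r,kernel):
  lvl0: tbl 0x3C, slot 29 ⇒ 0x3E007 (P1/RW1/US1/PS0)
  lvl1: tbl 0x3E, slot 17 ⇒ 0x3F007 (P1/RW1/US1/PS0)
  lvl2: tbl 0x3F, slot 19 ⇒ 0x42007 (P1/RW1/US1/PS0)
  lvl3: tbl 0x42, slot 25 ⇒ 0x44007 (P1/RW1/US1/PS0)
  ✓ 0x4418A  — 4 lookups
#1 VA=0x80481808653 (r,kernel):
  lvl0: tbl 0x3C, slot 16 ⇒ 0x48007 (P1/RW1/US1/PS0)
  lvl1: tbl 0x48, slot 18 ⇒ 0x4C007 (P1/RW1/US1/PS0)
  lvl2: tbl 0x4C, slot 12 ⇒ 0x4F007 (P1/RW1/US1/PS0)
  lvl3: tbl 0x4F, slot 8 ⇒ 0x52007 (P1/RW1/US1/PS0)
  ✓ 0x52653  — 4 lookups
#2 VA=0x60000000356 (r,kernel):
  lvl0: tbl 0x3C, slot 12 ⇒ 0x53087 (P1/RW1/US1/PS1)
  ✓ 0x53356 (huge @L0)  — 1 lookups
#3 VA=0x20000000332 (r,kernel):
  lvl0: tbl 0x3C, slot 4 ⇒ 0x7B002 (P0/RW1/US0/PS0)
  ⇒ fault: PAGE_NOT_PRESENT  — 1 lookups

Access #0 PA: 0x4418A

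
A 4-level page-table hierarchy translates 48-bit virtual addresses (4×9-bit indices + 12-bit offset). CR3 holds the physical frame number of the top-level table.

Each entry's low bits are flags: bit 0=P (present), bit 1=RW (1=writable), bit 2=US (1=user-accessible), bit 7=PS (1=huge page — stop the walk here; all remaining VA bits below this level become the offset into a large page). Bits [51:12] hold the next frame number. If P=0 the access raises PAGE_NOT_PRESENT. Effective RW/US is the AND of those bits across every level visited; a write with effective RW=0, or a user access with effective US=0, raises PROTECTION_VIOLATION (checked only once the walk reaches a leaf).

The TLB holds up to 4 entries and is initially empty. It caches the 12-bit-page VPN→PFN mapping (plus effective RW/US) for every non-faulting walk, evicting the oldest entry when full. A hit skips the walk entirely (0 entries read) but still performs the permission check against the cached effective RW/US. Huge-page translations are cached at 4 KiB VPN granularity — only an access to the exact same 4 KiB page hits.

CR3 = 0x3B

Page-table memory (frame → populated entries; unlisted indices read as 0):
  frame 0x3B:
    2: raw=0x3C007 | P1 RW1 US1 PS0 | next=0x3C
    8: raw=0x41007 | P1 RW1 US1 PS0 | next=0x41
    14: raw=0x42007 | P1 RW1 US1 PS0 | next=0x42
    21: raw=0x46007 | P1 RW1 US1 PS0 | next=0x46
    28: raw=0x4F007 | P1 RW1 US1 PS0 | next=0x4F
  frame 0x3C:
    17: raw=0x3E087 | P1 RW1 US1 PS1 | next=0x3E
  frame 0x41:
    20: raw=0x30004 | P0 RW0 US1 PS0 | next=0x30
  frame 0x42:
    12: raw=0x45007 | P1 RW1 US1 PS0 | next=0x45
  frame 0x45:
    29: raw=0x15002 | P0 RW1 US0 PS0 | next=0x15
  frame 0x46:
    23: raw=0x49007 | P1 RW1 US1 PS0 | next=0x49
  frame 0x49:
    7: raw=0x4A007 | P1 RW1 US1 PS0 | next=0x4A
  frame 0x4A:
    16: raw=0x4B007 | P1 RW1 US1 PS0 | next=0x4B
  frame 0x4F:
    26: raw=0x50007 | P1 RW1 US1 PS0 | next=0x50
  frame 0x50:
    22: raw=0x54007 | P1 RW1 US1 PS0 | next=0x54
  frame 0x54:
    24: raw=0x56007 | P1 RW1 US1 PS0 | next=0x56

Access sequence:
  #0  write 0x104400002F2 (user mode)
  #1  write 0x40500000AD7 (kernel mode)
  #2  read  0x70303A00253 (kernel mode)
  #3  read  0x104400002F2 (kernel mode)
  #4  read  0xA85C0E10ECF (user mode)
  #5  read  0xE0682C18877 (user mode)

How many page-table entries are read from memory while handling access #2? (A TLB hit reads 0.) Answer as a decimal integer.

Walk each access:
#0 VA=0x104400002F2 (w,user):
  L0 @0x3B[2] → 0x3C007  P=1,RW=1,US=1,PS=0
  L1 @0x3C[17] → 0x3E087  P=1,RW=1,US=1,PS=1
  → PA=0x3E2F2 (huge @L1)  (2 entries read)
#1 VA=0x40500000AD7 (w,kernel):
  L0 @0x3B[8] → 0x41007  P=1,RW=1,US=1,PS=0
  L1 @0x41[20] → 0x30004  P=0,RW=0,US=1,PS=0
  ✗ PAGE_NOT_PRESENT  [2 reads]
#2 VA=0x70303A00253 (r,kernel):
  L0 @0x3B[14] → 0x42007  P=1,RW=1,US=1,PS=0
  L1 @0x42[12] → 0x45007  P=1,RW=1,US=1,PS=0
  L2 @0x45[29] → 0x15002  P=0,RW=1,US=0,PS=0
  ✗ PAGE_NOT_PRESENT  [3 reads]
#3 VA=0x104400002F2 (r,kernel):
  TLB hit vpn=0x10440000 → PA=0x3E2F2
#4 VA=0xA85C0E10ECF (r,user):
  L0 @0x3B[21] → 0x46007  P=1,RW=1,US=1,PS=0
  L1 @0x46[23] → 0x49007  P=1,RW=1,US=1,PS=0
  L2 @0x49[7] → 0x4A007  P=1,RW=1,US=1,PS=0
  L3 @0x4A[16] → 0x4B007  P=1,RW=1,US=1,PS=0
  → PA=0x4BECF  (4 entries read)
#5 VA=0xE0682C18877 (r,user):
  L0 @0x3B[28] → 0x4F007  P=1,RW=1,US=1,PS=0
  L1 @0x4F[26] → 0x50007  P=1,RW=1,US=1,PS=0
  L2 @0x50[22] → 0x54007  P=1,RW=1,US=1,PS=0
  L3 @0x54[24] → 0x56007  P=1,RW=1,US=1,PS=0
  → PA=0x56877  (4 entries read)

Entries read for #2: 3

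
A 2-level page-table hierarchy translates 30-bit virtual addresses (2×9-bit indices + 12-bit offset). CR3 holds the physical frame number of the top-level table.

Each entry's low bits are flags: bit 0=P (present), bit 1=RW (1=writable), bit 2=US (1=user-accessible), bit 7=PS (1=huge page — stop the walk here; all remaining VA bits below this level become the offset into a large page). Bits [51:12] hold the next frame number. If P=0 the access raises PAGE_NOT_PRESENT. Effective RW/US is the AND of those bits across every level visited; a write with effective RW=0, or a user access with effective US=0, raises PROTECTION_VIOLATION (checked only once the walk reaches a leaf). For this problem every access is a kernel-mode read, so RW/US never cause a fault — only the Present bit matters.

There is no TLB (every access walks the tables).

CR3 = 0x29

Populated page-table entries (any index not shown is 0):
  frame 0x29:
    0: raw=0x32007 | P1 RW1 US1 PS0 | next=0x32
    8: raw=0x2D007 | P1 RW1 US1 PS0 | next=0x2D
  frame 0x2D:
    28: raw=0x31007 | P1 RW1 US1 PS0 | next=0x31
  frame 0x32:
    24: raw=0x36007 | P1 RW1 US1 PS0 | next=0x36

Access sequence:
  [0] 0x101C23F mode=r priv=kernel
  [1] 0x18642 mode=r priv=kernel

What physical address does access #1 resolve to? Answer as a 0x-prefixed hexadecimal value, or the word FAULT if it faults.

Trace:
#0 VA=0x101C23F (r,kernel):
  L0: frame=0x29 idx=8 entry=0x2D007 [P=1 RW=1 US=1 PS=0]
  L1: frame=0x2D idx=28 entry=0x31007 [P=1 RW=1 US=1 PS=0]
  ✓ 0x3123F  — 2 lookups
#1 VA=0x18642 (r,kernel):
  L0: frame=0x29 idx=0 entry=0x32007 [P=1 RW=1 US=1 PS=0]
  L1: frame=0x32 idx=24 entry=0x36007 [P=1 RW=1 US=1 PS=0]
  ✓ 0x36642  — 2 lookups

Access #1 PA: 0x36642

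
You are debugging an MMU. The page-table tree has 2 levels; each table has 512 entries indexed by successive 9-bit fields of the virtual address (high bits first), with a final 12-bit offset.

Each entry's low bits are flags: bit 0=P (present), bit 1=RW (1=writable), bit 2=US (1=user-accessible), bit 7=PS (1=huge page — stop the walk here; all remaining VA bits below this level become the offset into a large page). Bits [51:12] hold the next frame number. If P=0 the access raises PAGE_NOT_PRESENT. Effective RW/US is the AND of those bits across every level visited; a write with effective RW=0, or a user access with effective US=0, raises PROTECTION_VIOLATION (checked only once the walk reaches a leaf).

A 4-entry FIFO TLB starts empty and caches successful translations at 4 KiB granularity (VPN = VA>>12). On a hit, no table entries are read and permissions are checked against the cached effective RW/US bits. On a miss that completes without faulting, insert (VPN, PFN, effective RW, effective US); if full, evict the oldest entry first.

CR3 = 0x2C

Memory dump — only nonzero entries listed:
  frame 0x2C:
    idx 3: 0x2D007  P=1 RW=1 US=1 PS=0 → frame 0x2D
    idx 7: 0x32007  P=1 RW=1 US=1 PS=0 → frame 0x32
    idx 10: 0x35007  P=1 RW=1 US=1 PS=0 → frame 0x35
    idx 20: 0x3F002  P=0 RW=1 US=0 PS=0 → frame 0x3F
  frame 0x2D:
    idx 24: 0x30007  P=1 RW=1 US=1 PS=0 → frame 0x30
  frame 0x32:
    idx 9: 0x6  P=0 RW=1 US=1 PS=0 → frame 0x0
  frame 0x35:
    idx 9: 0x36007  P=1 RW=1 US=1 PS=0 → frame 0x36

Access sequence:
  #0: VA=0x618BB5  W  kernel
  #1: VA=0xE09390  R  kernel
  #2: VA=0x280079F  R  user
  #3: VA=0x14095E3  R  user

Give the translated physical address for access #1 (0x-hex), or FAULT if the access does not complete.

Walk each access:
#0 VA=0x618BB5 (w,kernel):
  [0] read 0x2C idx=3: raw=0x2D007 flags P=1 W=1 U=1 S=0
  [1] read 0x2D idx=24: raw=0x30007 flags P=1 W=1 U=1 S=0
  ✓ 0x30BB5  — 2 lookups
#1 VA=0xE09390 (r,kernel):
  [0] read 0x2C idx=7: raw=0x32007 flags P=1 W=1 U=1 S=0
  [1] read 0x32 idx=9: raw=0x6 flags P=0 W=1 U=1 S=0
  ✗ PAGE_NOT_PRESENT  [2 reads]
#2 VA=0x280079F (r,user):
  [0] read 0x2C idx=20: raw=0x3F002 flags P=0 W=1 U=0 S=0
  ✗ PAGE_NOT_PRESENT  [1 reads]
#3 VA=0x14095E3 (r,user):
  [0] read 0x2C idx=10: raw=0x35007 flags P=1 W=1 U=1 S=0
  [1] read 0x35 idx=9: raw=0x36007 flags P=1 W=1 U=1 S=0
  ✓ 0x365E3  — 2 lookups

Access #1 PA: FAULT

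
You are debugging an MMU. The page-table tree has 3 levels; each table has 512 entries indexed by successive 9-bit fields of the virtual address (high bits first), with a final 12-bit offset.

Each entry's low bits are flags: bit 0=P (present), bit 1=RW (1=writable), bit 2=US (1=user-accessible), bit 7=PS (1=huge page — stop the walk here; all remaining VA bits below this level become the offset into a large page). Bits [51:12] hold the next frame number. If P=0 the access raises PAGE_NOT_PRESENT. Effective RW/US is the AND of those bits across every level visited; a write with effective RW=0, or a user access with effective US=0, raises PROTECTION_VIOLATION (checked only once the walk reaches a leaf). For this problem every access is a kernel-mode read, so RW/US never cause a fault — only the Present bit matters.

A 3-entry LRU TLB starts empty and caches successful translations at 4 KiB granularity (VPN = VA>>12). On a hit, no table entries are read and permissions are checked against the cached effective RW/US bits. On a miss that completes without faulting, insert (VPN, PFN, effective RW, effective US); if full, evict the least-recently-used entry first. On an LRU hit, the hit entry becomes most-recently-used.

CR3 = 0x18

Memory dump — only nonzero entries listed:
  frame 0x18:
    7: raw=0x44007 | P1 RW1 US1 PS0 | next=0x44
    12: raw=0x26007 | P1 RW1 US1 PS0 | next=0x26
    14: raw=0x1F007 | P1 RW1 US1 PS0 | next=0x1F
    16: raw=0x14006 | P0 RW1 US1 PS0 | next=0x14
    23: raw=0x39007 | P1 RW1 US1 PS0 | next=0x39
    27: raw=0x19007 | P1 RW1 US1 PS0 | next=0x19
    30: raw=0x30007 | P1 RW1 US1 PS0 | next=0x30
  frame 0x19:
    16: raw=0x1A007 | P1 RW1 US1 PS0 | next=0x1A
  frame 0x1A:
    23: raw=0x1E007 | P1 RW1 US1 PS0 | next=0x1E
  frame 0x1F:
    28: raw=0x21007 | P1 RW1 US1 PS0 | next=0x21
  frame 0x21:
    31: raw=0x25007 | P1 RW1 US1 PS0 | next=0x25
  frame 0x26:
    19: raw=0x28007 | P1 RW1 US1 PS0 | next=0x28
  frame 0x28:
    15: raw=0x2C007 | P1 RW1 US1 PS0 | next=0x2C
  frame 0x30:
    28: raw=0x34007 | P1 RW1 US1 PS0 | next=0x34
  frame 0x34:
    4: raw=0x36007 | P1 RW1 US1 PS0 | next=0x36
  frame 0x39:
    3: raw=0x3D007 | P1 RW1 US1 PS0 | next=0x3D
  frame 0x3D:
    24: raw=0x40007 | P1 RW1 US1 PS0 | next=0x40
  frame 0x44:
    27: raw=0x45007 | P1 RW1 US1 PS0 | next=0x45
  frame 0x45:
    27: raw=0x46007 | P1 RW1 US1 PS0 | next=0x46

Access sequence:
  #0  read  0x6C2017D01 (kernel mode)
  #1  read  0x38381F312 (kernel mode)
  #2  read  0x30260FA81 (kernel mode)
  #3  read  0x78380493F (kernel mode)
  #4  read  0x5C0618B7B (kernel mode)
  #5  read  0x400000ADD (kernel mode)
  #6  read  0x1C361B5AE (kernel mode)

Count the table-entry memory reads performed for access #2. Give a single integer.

Walk each access:
#0 VA=0x6C2017D01 (r,kernel):
  L0 @0x18[27] → 0x19007  P=1,RW=1,US=1,PS=0
  L1 @0x19[16] → 0x1A007  P=1,RW=1,US=1,PS=0
  L2 @0x1A[23] → 0x1E007  P=1,RW=1,US=1,PS=0
  ✓ 0x1ED01  — 3 lookups
#1 VA=0x38381F312 (r,kernel):
  L0 @0x18[14] → 0x1F007  P=1,RW=1,US=1,PS=0
  L1 @0x1F[28] → 0x21007  P=1,RW=1,US=1,PS=0
  L2 @0x21[31] → 0x25007  P=1,RW=1,US=1,PS=0
  ✓ 0x25312  — 3 lookups
#2 VA=0x30260FA81 (r,kernel):
  L0 @0x18[12] → 0x26007  P=1,RW=1,US=1,PS=0
  L1 @0x26[19] → 0x28007  P=1,RW=1,US=1,PS=0
  L2 @0x28[15] → 0x2C007  P=1,RW=1,US=1,PS=0
  ✓ 0x2CA81  — 3 lookups
#3 VA=0x78380493F (r,kernel):
  L0 @0x18[30] → 0x30007  P=1,RW=1,US=1,PS=0
  L1 @0x30[28] → 0x34007  P=1,RW=1,US=1,PS=0
  L2 @0x34[4] → 0x36007  P=1,RW=1,US=1,PS=0
  ✓ 0x3693F  — 3 lookups
#4 VA=0x5C0618B7B (r,kernel):
  L0 @0x18[23] → 0x39007  P=1,RW=1,US=1,PS=0
  L1 @0x39[3] → 0x3D007  P=1,RW=1,US=1,PS=0
  L2 @0x3D[24] → 0x40007  P=1,RW=1,US=1,PS=0
  ✓ 0x40B7B  — 3 lookups
#5 VA=0x400000ADD (r,kernel):
  L0 @0x18[16] → 0x14006  P=0,RW=1,US=1,PS=0
  ✗ PAGE_NOT_PRESENT  [1 reads]
#6 VA=0x1C361B5AE (r,kernel):
  L0 @0x18[7] → 0x44007  P=1,RW=1,US=1,PS=0
  L1 @0x44[27] → 0x45007  P=1,RW=1,US=1,PS=0
  L2 @0x45[27] → 0x46007  P=1,RW=1,US=1,PS=0
  ✓ 0x465AE  — 3 lookups

Entries read for #2: 3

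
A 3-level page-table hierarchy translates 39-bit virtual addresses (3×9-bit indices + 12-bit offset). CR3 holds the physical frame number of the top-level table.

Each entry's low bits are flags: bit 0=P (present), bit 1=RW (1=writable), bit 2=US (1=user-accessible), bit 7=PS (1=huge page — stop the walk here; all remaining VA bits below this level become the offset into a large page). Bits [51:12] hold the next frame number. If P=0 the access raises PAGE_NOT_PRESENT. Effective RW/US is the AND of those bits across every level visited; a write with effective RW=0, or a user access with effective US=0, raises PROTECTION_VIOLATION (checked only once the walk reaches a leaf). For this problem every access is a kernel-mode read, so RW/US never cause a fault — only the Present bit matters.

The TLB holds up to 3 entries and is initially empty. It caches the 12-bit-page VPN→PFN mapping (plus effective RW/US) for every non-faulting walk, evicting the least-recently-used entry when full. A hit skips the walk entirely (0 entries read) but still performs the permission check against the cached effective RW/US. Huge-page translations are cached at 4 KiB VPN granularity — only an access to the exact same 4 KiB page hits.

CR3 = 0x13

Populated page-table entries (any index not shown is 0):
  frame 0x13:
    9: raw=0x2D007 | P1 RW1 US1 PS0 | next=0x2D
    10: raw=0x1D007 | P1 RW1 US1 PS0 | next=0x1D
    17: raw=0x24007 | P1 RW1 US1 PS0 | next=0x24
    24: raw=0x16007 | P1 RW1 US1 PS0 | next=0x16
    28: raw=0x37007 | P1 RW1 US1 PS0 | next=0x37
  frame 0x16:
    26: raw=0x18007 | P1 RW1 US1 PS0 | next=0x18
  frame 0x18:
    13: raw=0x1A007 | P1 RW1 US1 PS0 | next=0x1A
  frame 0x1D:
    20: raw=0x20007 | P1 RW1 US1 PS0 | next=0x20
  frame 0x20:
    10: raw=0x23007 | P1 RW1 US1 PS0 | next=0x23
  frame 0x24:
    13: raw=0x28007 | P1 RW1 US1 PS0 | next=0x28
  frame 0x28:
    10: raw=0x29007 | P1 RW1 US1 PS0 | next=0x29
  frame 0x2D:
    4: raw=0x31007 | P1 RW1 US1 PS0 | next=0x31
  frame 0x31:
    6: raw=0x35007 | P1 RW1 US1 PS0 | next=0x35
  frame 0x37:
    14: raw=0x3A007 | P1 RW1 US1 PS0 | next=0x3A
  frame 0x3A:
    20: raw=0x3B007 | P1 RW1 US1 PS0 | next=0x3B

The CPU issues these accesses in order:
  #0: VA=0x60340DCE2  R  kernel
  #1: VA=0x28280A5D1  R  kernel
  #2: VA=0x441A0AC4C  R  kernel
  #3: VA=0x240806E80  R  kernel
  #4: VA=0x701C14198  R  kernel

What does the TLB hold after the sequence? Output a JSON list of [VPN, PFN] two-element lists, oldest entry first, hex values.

Per-access translation:
#0 VA=0x60340DCE2 (r,kernel):
  L0 @0x13[24] → 0x16007  P=1,RW=1,US=1,PS=0
  L1 @0x16[26] → 0x18007  P=1,RW=1,US=1,PS=0
  L2 @0x18[13] → 0x1A007  P=1,RW=1,US=1,PS=0
  ✓ 0x1ACE2  — 3 lookups
#1 VA=0x28280A5D1 (r,kernel):
  L0 @0x13[10] → 0x1D007  P=1,RW=1,US=1,PS=0
  L1 @0x1D[20] → 0x20007  P=1,RW=1,US=1,PS=0
  L2 @0x20[10] → 0x23007  P=1,RW=1,US=1,PS=0
  ✓ 0x235D1  — 3 lookups
#2 VA=0x441A0AC4C (r,kernel):
  L0 @0x13[17] → 0x24007  P=1,RW=1,US=1,PS=0
  L1 @0x24[13] → 0x28007  P=1,RW=1,US=1,PS=0
  L2 @0x28[10] → 0x29007  P=1,RW=1,US=1,PS=0
  ✓ 0x29C4C  — 3 lookups
#3 VA=0x240806E80 (r,kernel):
  L0 @0x13[9] → 0x2D007  P=1,RW=1,US=1,PS=0
  L1 @0x2D[4] → 0x31007  P=1,RW=1,US=1,PS=0
  L2 @0x31[6] → 0x35007  P=1,RW=1,US=1,PS=0
  ✓ 0x35E80  — 3 lookups
#4 VA=0x701C14198 (r,kernel):
  L0 @0x13[28] → 0x37007  P=1,RW=1,US=1,PS=0
  L1 @0x37[14] → 0x3A007  P=1,RW=1,US=1,PS=0
  L2 @0x3A[20] → 0x3B007  P=1,RW=1,US=1,PS=0
  ✓ 0x3B198  — 3 lookups

TLB: [["0x441A0A", "0x29"], ["0x240806", "0x35"], ["0x701C14", "0x3B"]]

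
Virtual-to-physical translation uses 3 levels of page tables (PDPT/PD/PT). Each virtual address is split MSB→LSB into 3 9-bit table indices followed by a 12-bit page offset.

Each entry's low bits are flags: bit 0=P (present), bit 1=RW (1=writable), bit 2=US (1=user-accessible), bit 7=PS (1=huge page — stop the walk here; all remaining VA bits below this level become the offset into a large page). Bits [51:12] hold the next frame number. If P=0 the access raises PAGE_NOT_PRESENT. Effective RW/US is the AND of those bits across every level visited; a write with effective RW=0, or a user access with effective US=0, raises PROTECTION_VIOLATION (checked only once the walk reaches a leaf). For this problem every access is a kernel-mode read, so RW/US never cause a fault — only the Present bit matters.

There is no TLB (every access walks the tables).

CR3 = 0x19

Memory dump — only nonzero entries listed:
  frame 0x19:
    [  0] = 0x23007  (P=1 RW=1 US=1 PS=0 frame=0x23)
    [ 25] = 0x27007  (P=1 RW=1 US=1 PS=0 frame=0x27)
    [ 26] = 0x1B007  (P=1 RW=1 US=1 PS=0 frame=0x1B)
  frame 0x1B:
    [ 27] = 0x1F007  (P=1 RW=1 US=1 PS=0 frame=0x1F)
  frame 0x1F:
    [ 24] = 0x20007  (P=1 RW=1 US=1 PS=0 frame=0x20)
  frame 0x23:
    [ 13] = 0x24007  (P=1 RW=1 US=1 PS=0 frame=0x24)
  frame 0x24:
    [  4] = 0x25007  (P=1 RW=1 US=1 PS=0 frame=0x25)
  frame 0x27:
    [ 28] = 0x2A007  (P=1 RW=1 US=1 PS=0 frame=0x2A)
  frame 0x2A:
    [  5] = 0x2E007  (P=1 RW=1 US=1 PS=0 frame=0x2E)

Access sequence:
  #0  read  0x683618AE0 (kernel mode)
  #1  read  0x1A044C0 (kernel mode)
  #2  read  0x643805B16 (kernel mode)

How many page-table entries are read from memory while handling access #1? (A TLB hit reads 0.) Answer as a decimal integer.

Walk each access:
#0 VA=0x683618AE0 (r,kernel):
  L0: frame=0x19 idx=26 entry=0x1B007 [P=1 RW=1 US=1 PS=0]
  L1: frame=0x1B idx=27 entry=0x1F007 [P=1 RW=1 US=1 PS=0]
  L2: frame=0x1F idx=24 entry=0x20007 [P=1 RW=1 US=1 PS=0]
  ⇒ phys 0x20AE0  [3 reads]
#1 VA=0x1A044C0 (r,kernel):
  L0: frame=0x19 idx=0 entry=0x23007 [P=1 RW=1 US=1 PS=0]
  L1: frame=0x23 idx=13 entry=0x24007 [P=1 RW=1 US=1 PS=0]
  L2: frame=0x24 idx=4 entry=0x25007 [P=1 RW=1 US=1 PS=0]
  ⇒ phys 0x254C0  [3 reads]
#2 VA=0x643805B16 (r,kernel):
  L0: frame=0x19 idx=25 entry=0x27007 [P=1 RW=1 US=1 PS=0]
  L1: frame=0x27 idx=28 entry=0x2A007 [P=1 RW=1 US=1 PS=0]
  L2: frame=0x2A idx=5 entry=0x2E007 [P=1 RW=1 US=1 PS=0]
  ⇒ phys 0x2EB16  [3 reads]

Entries read for #1: 3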